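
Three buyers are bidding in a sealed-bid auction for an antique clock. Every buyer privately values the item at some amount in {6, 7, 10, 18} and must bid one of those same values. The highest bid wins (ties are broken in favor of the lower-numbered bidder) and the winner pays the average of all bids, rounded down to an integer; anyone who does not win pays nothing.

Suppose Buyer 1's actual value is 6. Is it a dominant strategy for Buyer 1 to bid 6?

Yes

Check each profile of the others' bids and compare truth against every alternative bid.
Others bid (7, 7): truth gives 0, best alternative gives -1.
Others bid (6, 6): truth gives 0, best alternative gives 0.
Others bid (6, 7): truth gives 0, best alternative gives 0.
Others bid (6, 10): truth gives 0, best alternative gives 0.
Others bid (6, 18): truth gives 0, best alternative gives 0.
Others bid (7, 6): truth gives 0, best alternative gives 0.
(Remaining 10 profiles checked similarly; truth is weakly best in each.)
In every case the truthful bid is at least as good as any alternative, so it is a dominant strategy.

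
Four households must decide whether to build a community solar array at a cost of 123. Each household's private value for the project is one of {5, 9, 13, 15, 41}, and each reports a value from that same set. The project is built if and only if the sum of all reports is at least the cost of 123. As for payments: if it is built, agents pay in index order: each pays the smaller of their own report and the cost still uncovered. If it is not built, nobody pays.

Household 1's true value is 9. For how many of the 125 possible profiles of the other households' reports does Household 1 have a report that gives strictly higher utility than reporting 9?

Others report (41, 41, 41): truth gives 0; report 5 gives 4 > 0. Violating.
Others report (5, 5, 5): truth gives 0; no alternative beats it.
Others report (5, 5, 9): truth gives 0; no alternative beats it.
(Checking all 125 profiles: 1 has a profitable deviation, 124 do not.)

1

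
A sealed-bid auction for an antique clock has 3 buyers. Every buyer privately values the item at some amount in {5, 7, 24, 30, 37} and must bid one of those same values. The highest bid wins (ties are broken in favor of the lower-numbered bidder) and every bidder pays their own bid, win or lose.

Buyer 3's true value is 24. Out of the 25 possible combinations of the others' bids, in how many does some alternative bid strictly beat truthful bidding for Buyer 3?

Others bid (5, 5): truth gives 0; bid 7 gives 17 > 0. Violating.
Others bid (5, 24): truth gives -24; bid 5 gives -5 > -24. Violating.
Others bid (5, 30): truth gives -24; bid 5 gives -5 > -24. Violating.
Others bid (5, 37): truth gives -24; bid 5 gives -5 > -24. Violating.
Others bid (5, 7): truth gives 0; no alternative beats it.
Others bid (7, 5): truth gives 0; no alternative beats it.
(Checking all 25 profiles: 22 have a profitable deviation, 3 do not.)

22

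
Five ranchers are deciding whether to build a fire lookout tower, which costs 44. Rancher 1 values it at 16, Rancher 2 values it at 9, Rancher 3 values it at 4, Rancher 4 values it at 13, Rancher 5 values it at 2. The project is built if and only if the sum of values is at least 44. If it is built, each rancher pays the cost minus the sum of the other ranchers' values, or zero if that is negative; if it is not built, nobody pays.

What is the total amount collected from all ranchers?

44

Total value 44 ≥ cost 44, so it is built.
Rancher 1: others sum to 28; max(0, 44 - 28) = 16.
Rancher 2: others sum to 35; max(0, 44 - 35) = 9.
Rancher 3: others sum to 40; max(0, 44 - 40) = 4.
Rancher 4: others sum to 31; max(0, 44 - 31) = 13.
Rancher 5: others sum to 42; max(0, 44 - 42) = 2.
Total collected = 16 + 9 + 4 + 13 + 2 = 44.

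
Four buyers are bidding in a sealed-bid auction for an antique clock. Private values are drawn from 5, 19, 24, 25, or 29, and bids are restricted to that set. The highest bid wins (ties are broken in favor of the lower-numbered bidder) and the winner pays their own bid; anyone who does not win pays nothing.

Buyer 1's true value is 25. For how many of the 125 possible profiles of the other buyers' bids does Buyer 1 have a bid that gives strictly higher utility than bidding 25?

Others bid (5, 5, 5): truth gives 0; bid 5 gives 20 > 0. Violating.
Others bid (5, 5, 19): truth gives 0; bid 19 gives 6 > 0. Violating.
Others bid (5, 5, 24): truth gives 0; bid 24 gives 1 > 0. Violating.
Others bid (5, 19, 5): truth gives 0; bid 19 gives 6 > 0. Violating.
Others bid (5, 5, 25): truth gives 0; no alternative beats it.
Others bid (5, 5, 29): truth gives 0; no alternative beats it.
(Checking all 125 profiles: 27 have a profitable deviation, 98 do not.)

27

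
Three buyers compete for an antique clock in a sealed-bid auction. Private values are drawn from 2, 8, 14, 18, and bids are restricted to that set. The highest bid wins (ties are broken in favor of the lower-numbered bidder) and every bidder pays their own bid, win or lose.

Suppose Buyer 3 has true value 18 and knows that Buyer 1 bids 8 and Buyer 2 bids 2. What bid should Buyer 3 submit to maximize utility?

14

Bid 2: loses but pays 2, utility -2.
Bid 8: loses but pays 8, utility -8.
Bid 14: wins, pays 14, utility 18 - 14 = 4.
Bid 18: wins, pays 18, utility 18 - 18 = 0.
The best choice is 14 with utility 4.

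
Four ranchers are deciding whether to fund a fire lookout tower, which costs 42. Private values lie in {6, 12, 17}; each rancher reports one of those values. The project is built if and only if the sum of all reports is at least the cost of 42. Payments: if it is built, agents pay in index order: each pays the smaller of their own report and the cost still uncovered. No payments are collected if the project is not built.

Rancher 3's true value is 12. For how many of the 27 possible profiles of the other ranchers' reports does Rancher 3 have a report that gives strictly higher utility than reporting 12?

Others report (6, 17, 17): truth gives 0; report 6 gives 6 > 0. Violating.
Others report (12, 12, 12): truth gives 0; report 6 gives 6 > 0. Violating.
Others report (12, 12, 17): truth gives 0; report 6 gives 6 > 0. Violating.
Others report (12, 17, 12): truth gives 0; report 6 gives 6 > 0. Violating.
Others report (6, 6, 6): truth gives 0; no alternative beats it.
Others report (6, 6, 12): truth gives 0; no alternative beats it.
(Checking all 27 profiles: 11 have a profitable deviation, 16 do not.)

11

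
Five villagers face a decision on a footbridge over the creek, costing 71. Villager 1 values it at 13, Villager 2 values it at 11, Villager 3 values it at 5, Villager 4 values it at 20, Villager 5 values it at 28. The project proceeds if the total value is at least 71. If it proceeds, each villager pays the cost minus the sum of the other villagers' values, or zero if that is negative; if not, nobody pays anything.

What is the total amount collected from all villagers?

48

Total value 77 ≥ cost 71, so it is built.
Villager 1: others sum to 64; max(0, 71 - 64) = 7.
Villager 2: others sum to 66; max(0, 71 - 66) = 5.
Villager 3: others sum to 72; max(0, 71 - 72) = 0.
Villager 4: others sum to 57; max(0, 71 - 57) = 14.
Villager 5: others sum to 49; max(0, 71 - 49) = 22.
Total collected = 7 + 5 + 0 + 14 + 22 = 48.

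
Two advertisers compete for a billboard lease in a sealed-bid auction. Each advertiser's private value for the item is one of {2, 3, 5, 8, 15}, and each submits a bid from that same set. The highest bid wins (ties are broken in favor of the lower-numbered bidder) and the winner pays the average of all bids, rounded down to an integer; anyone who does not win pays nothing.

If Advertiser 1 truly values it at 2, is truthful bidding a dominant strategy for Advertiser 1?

Yes

Check each profile of the others' bids and compare truth against every alternative bid.
Others bid (3): truth gives 0, best alternative gives -1.
Others bid (2): truth gives 0, best alternative gives 0.
Others bid (5): truth gives 0, best alternative gives 0.
Others bid (8): truth gives 0, best alternative gives 0.
Others bid (15): truth gives 0, best alternative gives 0.
In every case the truthful bid is at least as good as any alternative, so it is a dominant strategy.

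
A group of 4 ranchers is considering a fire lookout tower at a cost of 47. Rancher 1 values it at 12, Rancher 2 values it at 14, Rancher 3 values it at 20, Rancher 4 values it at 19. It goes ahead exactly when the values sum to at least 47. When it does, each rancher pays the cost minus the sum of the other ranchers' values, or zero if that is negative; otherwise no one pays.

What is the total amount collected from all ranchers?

Total value 65 ≥ cost 47, so it is built.
Rancher 1: others sum to 53; max(0, 47 - 53) = 0.
Rancher 2: others sum to 51; max(0, 47 - 51) = 0.
Rancher 3: others sum to 45; max(0, 47 - 45) = 2.
Rancher 4: others sum to 46; max(0, 47 - 46) = 1.
Total collected = 0 + 0 + 2 + 1 = 3.

3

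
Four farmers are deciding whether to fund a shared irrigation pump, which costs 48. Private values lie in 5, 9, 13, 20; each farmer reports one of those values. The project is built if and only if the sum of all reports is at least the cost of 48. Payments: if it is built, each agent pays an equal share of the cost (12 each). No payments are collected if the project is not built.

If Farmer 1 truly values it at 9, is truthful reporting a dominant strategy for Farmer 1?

No

Consider the case where Farmer 2 reports 9, Farmer 3 reports 13 and Farmer 4 reports 20.
Truthful report 9: project built, pays 12, utility 9 - 12 = -3.
Report 5 instead: project not built, utility 0.
Since 0 > -3, reporting 5 is strictly better here, so truthful reporting is not dominant.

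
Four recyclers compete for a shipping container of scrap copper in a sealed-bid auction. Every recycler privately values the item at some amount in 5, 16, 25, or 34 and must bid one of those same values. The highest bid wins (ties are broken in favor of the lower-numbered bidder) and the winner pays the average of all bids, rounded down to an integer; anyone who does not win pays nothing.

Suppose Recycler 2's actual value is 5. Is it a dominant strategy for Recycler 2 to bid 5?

Yes

Check each profile of the others' bids and compare truth against every alternative bid.
Others bid (5, 16, 16): truth gives 0, best alternative gives -8.
Others bid (5, 5, 16): truth gives 0, best alternative gives -5.
Others bid (5, 16, 5): truth gives 0, best alternative gives -5.
Others bid (5, 5, 5): truth gives 0, best alternative gives -2.
Others bid (5, 5, 25): truth gives 0, best alternative gives 0.
Others bid (5, 5, 34): truth gives 0, best alternative gives 0.
(Remaining 58 profiles checked similarly; truth is weakly best in each.)
In every case the truthful bid is at least as good as any alternative, so it is a dominant strategy.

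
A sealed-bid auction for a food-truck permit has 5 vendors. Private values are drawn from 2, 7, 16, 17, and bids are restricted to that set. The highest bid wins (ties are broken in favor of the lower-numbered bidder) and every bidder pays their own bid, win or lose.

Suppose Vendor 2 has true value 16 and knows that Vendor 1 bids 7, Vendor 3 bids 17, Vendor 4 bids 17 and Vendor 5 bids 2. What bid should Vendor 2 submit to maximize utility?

Bid 2: loses but pays 2, utility -2.
Bid 7: loses but pays 7, utility -7.
Bid 16: loses but pays 16, utility -16.
Bid 17: wins, pays 17, utility 16 - 17 = -1.
The best choice is 17 with utility -1.

17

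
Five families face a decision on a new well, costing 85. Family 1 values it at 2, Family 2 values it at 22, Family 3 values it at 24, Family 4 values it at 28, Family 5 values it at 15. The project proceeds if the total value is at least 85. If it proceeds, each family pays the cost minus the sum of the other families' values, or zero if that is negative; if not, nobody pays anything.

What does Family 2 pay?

16

Total value 91 ≥ cost 85, so the project is built.
The other families' values sum to 69.
Cost minus that sum is 85 - 69 = 16.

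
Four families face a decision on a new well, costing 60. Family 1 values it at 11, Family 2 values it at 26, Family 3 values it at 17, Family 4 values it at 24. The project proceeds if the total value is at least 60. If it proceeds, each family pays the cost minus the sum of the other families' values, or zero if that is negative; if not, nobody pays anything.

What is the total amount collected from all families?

14

Total value 78 ≥ cost 60, so it is built.
Family 1: others sum to 67; max(0, 60 - 67) = 0.
Family 2: others sum to 52; max(0, 60 - 52) = 8.
Family 3: others sum to 61; max(0, 60 - 61) = 0.
Family 4: others sum to 54; max(0, 60 - 54) = 6.
Total collected = 0 + 8 + 0 + 6 = 14.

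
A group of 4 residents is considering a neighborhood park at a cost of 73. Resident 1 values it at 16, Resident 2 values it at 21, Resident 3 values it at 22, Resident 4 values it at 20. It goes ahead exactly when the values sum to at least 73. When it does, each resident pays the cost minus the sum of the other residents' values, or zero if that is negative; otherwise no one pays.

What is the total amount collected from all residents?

Total value 79 ≥ cost 73, so it is built.
Resident 1: others sum to 63; max(0, 73 - 63) = 10.
Resident 2: others sum to 58; max(0, 73 - 58) = 15.
Resident 3: others sum to 57; max(0, 73 - 57) = 16.
Resident 4: others sum to 59; max(0, 73 - 59) = 14.
Total collected = 10 + 15 + 16 + 14 = 55.

55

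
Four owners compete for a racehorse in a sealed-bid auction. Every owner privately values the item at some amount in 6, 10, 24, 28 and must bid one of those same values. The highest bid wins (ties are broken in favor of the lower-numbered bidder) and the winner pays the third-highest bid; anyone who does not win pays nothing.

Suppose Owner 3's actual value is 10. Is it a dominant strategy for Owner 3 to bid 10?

No

Consider the case where Owner 1 bids 6, Owner 2 bids 6 and Owner 4 bids 24.
Truthful bid 10: loses, pays 0, utility 0.
Bid 24 instead: wins, pays 6, utility 10 - 6 = 4.
Since 4 > 0, bidding 24 is strictly better here, so truthful bidding is not dominant.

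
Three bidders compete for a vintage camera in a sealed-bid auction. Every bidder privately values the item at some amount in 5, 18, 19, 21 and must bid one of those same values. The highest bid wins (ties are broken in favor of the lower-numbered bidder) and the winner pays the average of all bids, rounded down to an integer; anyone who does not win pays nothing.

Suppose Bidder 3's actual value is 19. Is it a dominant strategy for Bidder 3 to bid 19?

No

Consider the case where Bidder 1 bids 5 and Bidder 2 bids 19.
Truthful bid 19: loses, pays 0, utility 0.
Bid 21 instead: wins, pays 15, utility 19 - 15 = 4.
Since 4 > 0, bidding 21 is strictly better here, so truthful bidding is not dominant.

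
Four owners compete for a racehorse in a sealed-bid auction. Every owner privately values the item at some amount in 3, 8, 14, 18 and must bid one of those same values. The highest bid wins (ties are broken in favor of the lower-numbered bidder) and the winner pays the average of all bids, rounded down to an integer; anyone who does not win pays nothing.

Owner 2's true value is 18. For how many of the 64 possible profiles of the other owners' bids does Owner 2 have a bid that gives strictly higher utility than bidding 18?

Others bid (3, 3, 3): truth gives 12; bid 8 gives 14 > 12. Violating.
Others bid (3, 3, 8): truth gives 10; bid 8 gives 13 > 10. Violating.
Others bid (3, 3, 14): truth gives 9; bid 14 gives 10 > 9. Violating.
Others bid (3, 8, 3): truth gives 10; bid 8 gives 13 > 10. Violating.
Others bid (3, 3, 18): truth gives 8; no alternative beats it.
Others bid (3, 8, 18): truth gives 7; no alternative beats it.
(Checking all 64 profiles: 18 have a profitable deviation, 46 do not.)

18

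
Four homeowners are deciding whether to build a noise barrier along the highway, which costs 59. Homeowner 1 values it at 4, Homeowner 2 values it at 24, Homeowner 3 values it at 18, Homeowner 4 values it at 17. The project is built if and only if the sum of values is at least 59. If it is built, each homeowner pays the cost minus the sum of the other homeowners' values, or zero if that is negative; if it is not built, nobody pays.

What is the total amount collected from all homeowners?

47

Total value 63 ≥ cost 59, so it is built.
Homeowner 1: others sum to 59; max(0, 59 - 59) = 0.
Homeowner 2: others sum to 39; max(0, 59 - 39) = 20.
Homeowner 3: others sum to 45; max(0, 59 - 45) = 14.
Homeowner 4: others sum to 46; max(0, 59 - 46) = 13.
Total collected = 0 + 20 + 14 + 13 = 47.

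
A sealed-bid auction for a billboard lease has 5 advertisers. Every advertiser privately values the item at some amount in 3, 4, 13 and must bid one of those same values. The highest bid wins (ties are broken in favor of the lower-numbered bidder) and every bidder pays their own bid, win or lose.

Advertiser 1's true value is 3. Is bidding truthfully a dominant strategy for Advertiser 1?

Consider the case where Advertiser 2 bids 3, Advertiser 3 bids 3, Advertiser 4 bids 3 and Advertiser 5 bids 4.
Truthful bid 3: loses but pays 3, utility -3.
Bid 4 instead: wins, pays 4, utility 3 - 4 = -1.
Since -1 > -3, bidding 4 is strictly better here, so truthful bidding is not dominant.

No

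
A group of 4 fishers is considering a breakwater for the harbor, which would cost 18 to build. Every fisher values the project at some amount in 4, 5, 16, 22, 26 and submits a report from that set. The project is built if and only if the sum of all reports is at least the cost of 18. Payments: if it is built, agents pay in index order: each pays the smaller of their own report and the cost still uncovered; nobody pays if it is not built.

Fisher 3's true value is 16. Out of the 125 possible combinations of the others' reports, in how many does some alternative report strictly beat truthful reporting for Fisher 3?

19

Others report (4, 4, 5): truth gives 6; report 5 gives 11 > 6. Violating.
Others report (4, 4, 16): truth gives 6; report 4 gives 12 > 6. Violating.
Others report (4, 4, 22): truth gives 6; report 4 gives 12 > 6. Violating.
Others report (4, 4, 26): truth gives 6; report 4 gives 12 > 6. Violating.
Others report (4, 4, 4): truth gives 6; no alternative beats it.
Others report (4, 16, 4): truth gives 16; no alternative beats it.
(Checking all 125 profiles: 19 have a profitable deviation, 106 do not.)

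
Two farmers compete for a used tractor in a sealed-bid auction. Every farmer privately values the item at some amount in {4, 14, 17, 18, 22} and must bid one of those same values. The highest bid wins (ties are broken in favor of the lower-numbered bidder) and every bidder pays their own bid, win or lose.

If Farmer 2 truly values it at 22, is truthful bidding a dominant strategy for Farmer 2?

No

Consider the case where Farmer 1 bids 4.
Truthful bid 22: wins, pays 22, utility 22 - 22 = 0.
Bid 14 instead: wins, pays 14, utility 22 - 14 = 8.
Since 8 > 0, bidding 14 is strictly better here, so truthful bidding is not dominant.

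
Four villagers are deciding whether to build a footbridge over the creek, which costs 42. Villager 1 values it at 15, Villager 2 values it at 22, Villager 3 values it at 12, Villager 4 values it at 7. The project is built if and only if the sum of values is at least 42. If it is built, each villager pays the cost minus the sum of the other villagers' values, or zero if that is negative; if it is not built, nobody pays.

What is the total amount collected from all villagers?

9

Total value 56 ≥ cost 42, so it is built.
Villager 1: others sum to 41; max(0, 42 - 41) = 1.
Villager 2: others sum to 34; max(0, 42 - 34) = 8.
Villager 3: others sum to 44; max(0, 42 - 44) = 0.
Villager 4: others sum to 49; max(0, 42 - 49) = 0.
Total collected = 1 + 8 + 0 + 0 = 9.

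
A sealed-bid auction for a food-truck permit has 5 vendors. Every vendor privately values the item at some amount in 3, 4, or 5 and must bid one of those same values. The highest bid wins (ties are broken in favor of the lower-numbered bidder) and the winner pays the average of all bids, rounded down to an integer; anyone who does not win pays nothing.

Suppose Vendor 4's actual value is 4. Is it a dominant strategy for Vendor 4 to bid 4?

Consider the case where Vendor 1 bids 3, Vendor 2 bids 3, Vendor 3 bids 3 and Vendor 5 bids 5.
Truthful bid 4: loses, pays 0, utility 0.
Bid 5 instead: wins, pays 3, utility 4 - 3 = 1.
Since 1 > 0, bidding 5 is strictly better here, so truthful bidding is not dominant.

No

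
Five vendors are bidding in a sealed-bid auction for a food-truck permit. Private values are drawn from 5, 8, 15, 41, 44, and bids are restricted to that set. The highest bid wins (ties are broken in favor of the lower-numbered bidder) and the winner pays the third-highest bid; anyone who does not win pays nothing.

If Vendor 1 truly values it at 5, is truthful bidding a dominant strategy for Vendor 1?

Yes

Check each profile of the others' bids and compare truth against every alternative bid.
Others bid (5, 5, 8, 8): truth gives 0, best alternative gives -3.
Others bid (5, 8, 5, 8): truth gives 0, best alternative gives -3.
Others bid (5, 8, 8, 5): truth gives 0, best alternative gives -3.
Others bid (5, 8, 8, 8): truth gives 0, best alternative gives -3.
Others bid (8, 5, 5, 8): truth gives 0, best alternative gives -3.
Others bid (8, 5, 8, 5): truth gives 0, best alternative gives -3.
(Remaining 619 profiles checked similarly; truth is weakly best in each.)
In every case the truthful bid is at least as good as any alternative, so it is a dominant strategy.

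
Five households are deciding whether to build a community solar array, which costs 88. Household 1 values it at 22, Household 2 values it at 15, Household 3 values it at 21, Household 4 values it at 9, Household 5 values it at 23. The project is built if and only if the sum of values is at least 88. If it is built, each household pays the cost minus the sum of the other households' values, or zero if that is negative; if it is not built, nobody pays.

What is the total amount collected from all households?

Total value 90 ≥ cost 88, so it is built.
Household 1: others sum to 68; max(0, 88 - 68) = 20.
Household 2: others sum to 75; max(0, 88 - 75) = 13.
Household 3: others sum to 69; max(0, 88 - 69) = 19.
Household 4: others sum to 81; max(0, 88 - 81) = 7.
Household 5: others sum to 67; max(0, 88 - 67) = 21.
Total collected = 20 + 13 + 19 + 7 + 21 = 80.

80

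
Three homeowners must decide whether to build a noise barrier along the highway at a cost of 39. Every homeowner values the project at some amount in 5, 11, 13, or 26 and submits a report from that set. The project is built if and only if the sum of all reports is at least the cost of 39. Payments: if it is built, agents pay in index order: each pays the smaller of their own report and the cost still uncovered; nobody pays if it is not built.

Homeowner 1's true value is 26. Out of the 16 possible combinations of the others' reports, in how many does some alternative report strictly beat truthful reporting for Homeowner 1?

8

Others report (5, 26): truth gives 0; report 11 gives 15 > 0. Violating.
Others report (11, 26): truth gives 0; report 5 gives 21 > 0. Violating.
Others report (13, 13): truth gives 0; report 13 gives 13 > 0. Violating.
Others report (13, 26): truth gives 0; report 5 gives 21 > 0. Violating.
Others report (5, 5): truth gives 0; no alternative beats it.
Others report (5, 11): truth gives 0; no alternative beats it.
(Checking all 16 profiles: 8 have a profitable deviation, 8 do not.)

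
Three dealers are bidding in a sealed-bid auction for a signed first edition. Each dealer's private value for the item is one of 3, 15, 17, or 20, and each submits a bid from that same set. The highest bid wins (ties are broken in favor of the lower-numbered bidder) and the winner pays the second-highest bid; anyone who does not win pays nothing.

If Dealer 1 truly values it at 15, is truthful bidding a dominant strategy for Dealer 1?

Yes

Check each profile of the others' bids and compare truth against every alternative bid.
Others bid (3, 3): truth gives 12, best alternative gives 12.
Others bid (3, 15): truth gives 0, best alternative gives 0.
Others bid (3, 17): truth gives 0, best alternative gives 0.
Others bid (3, 20): truth gives 0, best alternative gives 0.
Others bid (15, 3): truth gives 0, best alternative gives 0.
Others bid (15, 15): truth gives 0, best alternative gives 0.
(Remaining 10 profiles checked similarly; truth is weakly best in each.)
In every case the truthful bid is at least as good as any alternative, so it is a dominant strategy.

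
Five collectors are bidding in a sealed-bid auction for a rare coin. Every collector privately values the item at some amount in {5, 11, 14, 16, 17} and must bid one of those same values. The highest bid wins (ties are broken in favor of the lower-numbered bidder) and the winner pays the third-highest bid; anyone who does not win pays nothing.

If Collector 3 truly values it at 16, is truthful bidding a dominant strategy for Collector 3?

No

Consider the case where Collector 1 bids 5, Collector 2 bids 5, Collector 4 bids 5 and Collector 5 bids 17.
Truthful bid 16: loses, pays 0, utility 0.
Bid 17 instead: wins, pays 5, utility 16 - 5 = 11.
Since 11 > 0, bidding 17 is strictly better here, so truthful bidding is not dominant.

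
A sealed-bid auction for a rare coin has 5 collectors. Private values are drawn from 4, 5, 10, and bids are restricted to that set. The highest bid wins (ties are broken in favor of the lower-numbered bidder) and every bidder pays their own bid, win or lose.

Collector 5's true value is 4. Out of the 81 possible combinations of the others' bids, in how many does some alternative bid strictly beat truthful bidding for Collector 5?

1

Others bid (4, 4, 4, 4): truth gives -4; bid 5 gives -1 > -4. Violating.
Others bid (4, 4, 4, 5): truth gives -4; no alternative beats it.
Others bid (4, 4, 4, 10): truth gives -4; no alternative beats it.
(Checking all 81 profiles: 1 has a profitable deviation, 80 do not.)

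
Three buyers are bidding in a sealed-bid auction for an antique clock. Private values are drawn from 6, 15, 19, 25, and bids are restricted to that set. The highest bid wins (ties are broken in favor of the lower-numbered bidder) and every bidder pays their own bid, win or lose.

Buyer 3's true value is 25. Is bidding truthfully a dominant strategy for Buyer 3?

No

Consider the case where Buyer 1 bids 6 and Buyer 2 bids 6.
Truthful bid 25: wins, pays 25, utility 25 - 25 = 0.
Bid 15 instead: wins, pays 15, utility 25 - 15 = 10.
Since 10 > 0, bidding 15 is strictly better here, so truthful bidding is not dominant.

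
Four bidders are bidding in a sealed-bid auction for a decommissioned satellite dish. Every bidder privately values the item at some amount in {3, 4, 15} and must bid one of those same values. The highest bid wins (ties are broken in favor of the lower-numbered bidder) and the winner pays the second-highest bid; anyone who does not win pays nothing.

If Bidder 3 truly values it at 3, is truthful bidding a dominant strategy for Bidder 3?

Yes

Check each profile of the others' bids and compare truth against every alternative bid.
Others bid (3, 3, 4): truth gives 0, best alternative gives -1.
Others bid (3, 3, 3): truth gives 0, best alternative gives 0.
Others bid (3, 3, 15): truth gives 0, best alternative gives 0.
Others bid (3, 4, 3): truth gives 0, best alternative gives 0.
Others bid (3, 4, 4): truth gives 0, best alternative gives 0.
Others bid (3, 4, 15): truth gives 0, best alternative gives 0.
(Remaining 21 profiles checked similarly; truth is weakly best in each.)
In every case the truthful bid is at least as good as any alternative, so it is a dominant strategy.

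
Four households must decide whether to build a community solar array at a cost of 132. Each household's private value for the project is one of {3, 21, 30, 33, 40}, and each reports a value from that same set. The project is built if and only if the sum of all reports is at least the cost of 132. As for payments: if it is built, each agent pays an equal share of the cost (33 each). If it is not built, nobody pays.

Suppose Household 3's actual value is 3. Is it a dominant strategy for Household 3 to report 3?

Yes

Check each profile of the others' reports and compare truth against every alternative report.
Others report (33, 40, 40): truth gives 0, best alternative gives -30.
Others report (40, 33, 40): truth gives 0, best alternative gives -30.
Others report (40, 40, 33): truth gives 0, best alternative gives -30.
Others report (40, 40, 40): truth gives 0, best alternative gives -30.
Others report (3, 3, 3): truth gives 0, best alternative gives 0.
Others report (3, 3, 21): truth gives 0, best alternative gives 0.
(Remaining 119 profiles checked similarly; truth is weakly best in each.)
In every case the truthful report is at least as good as any alternative, so it is a dominant strategy.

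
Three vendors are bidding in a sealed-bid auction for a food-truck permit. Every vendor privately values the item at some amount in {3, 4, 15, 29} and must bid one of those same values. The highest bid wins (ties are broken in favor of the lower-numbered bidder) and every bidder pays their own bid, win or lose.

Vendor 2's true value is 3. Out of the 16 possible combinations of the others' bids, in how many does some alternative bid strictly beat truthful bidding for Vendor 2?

Others bid (3, 3): truth gives -3; bid 4 gives -1 > -3. Violating.
Others bid (3, 4): truth gives -3; bid 4 gives -1 > -3. Violating.
Others bid (3, 15): truth gives -3; no alternative beats it.
Others bid (3, 29): truth gives -3; no alternative beats it.
(Checking all 16 profiles: 2 have a profitable deviation, 14 do not.)

2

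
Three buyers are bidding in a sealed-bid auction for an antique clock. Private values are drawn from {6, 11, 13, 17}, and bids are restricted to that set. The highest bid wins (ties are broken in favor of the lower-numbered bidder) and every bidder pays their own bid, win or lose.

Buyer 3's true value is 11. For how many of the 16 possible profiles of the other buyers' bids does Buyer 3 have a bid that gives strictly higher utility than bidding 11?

15

Others bid (6, 11): truth gives -11; bid 13 gives -2 > -11. Violating.
Others bid (6, 13): truth gives -11; bid 6 gives -6 > -11. Violating.
Others bid (6, 17): truth gives -11; bid 6 gives -6 > -11. Violating.
Others bid (11, 6): truth gives -11; bid 13 gives -2 > -11. Violating.
Others bid (6, 6): truth gives 0; no alternative beats it.
(Checking all 16 profiles: 15 have a profitable deviation, 1 does not.)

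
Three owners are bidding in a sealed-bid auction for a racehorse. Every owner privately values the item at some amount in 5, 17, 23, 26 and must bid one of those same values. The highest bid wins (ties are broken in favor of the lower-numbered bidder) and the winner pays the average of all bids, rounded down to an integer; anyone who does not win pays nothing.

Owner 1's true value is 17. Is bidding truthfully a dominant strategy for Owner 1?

Consider the case where Owner 2 bids 5 and Owner 3 bids 5.
Truthful bid 17: wins, pays 9, utility 17 - 9 = 8.
Bid 5 instead: wins, pays 5, utility 17 - 5 = 12.
Since 12 > 8, bidding 5 is strictly better here, so truthful bidding is not dominant.

No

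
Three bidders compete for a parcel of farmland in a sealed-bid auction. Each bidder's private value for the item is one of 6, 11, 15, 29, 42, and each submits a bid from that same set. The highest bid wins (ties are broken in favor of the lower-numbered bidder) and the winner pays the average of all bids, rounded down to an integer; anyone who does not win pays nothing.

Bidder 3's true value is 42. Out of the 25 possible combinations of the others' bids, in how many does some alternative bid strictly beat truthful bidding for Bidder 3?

9

Others bid (6, 6): truth gives 24; bid 11 gives 35 > 24. Violating.
Others bid (6, 11): truth gives 23; bid 15 gives 32 > 23. Violating.
Others bid (6, 15): truth gives 21; bid 29 gives 26 > 21. Violating.
Others bid (11, 6): truth gives 23; bid 15 gives 32 > 23. Violating.
Others bid (6, 29): truth gives 17; no alternative beats it.
Others bid (6, 42): truth gives 0; no alternative beats it.
(Checking all 25 profiles: 9 have a profitable deviation, 16 do not.)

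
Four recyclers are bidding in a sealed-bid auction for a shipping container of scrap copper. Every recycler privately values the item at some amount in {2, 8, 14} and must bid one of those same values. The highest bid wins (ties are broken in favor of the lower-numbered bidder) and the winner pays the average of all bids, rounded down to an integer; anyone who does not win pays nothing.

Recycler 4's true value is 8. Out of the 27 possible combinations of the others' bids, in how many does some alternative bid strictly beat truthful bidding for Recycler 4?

Others bid (2, 2, 8): truth gives 0; bid 14 gives 2 > 0. Violating.
Others bid (2, 8, 2): truth gives 0; bid 14 gives 2 > 0. Violating.
Others bid (8, 2, 2): truth gives 0; bid 14 gives 2 > 0. Violating.
Others bid (2, 2, 2): truth gives 5; no alternative beats it.
Others bid (2, 2, 14): truth gives 0; no alternative beats it.
(Checking all 27 profiles: 3 have a profitable deviation, 24 do not.)

3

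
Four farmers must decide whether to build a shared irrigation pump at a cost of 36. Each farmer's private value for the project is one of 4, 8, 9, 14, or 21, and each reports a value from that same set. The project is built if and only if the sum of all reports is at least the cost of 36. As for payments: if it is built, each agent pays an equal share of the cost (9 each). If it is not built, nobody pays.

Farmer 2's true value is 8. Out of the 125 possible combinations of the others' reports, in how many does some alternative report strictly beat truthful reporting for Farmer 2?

Others report (4, 4, 21): truth gives -1; report 4 gives 0 > -1. Violating.
Others report (4, 21, 4): truth gives -1; report 4 gives 0 > -1. Violating.
Others report (8, 8, 14): truth gives -1; report 4 gives 0 > -1. Violating.
Others report (8, 9, 14): truth gives -1; report 4 gives 0 > -1. Violating.
Others report (4, 4, 4): truth gives 0; no alternative beats it.
Others report (4, 4, 8): truth gives 0; no alternative beats it.
(Checking all 125 profiles: 12 have a profitable deviation, 113 do not.)

12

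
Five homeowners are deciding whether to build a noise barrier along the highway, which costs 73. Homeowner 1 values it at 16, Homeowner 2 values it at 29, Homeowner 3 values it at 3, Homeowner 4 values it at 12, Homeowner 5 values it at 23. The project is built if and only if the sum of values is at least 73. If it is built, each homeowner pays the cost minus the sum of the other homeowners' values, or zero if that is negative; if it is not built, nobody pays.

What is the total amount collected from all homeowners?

Total value 83 ≥ cost 73, so it is built.
Homeowner 1: others sum to 67; max(0, 73 - 67) = 6.
Homeowner 2: others sum to 54; max(0, 73 - 54) = 19.
Homeowner 3: others sum to 80; max(0, 73 - 80) = 0.
Homeowner 4: others sum to 71; max(0, 73 - 71) = 2.
Homeowner 5: others sum to 60; max(0, 73 - 60) = 13.
Total collected = 6 + 19 + 0 + 2 + 13 = 40.

40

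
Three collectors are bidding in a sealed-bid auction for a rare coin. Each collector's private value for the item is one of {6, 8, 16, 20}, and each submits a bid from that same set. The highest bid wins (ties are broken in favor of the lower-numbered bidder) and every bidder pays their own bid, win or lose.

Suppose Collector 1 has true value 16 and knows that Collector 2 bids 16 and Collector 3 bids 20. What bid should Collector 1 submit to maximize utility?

Bid 6: loses but pays 6, utility -6.
Bid 8: loses but pays 8, utility -8.
Bid 16: loses but pays 16, utility -16.
Bid 20: wins, pays 20, utility 16 - 20 = -4.
The best choice is 20 with utility -4.

20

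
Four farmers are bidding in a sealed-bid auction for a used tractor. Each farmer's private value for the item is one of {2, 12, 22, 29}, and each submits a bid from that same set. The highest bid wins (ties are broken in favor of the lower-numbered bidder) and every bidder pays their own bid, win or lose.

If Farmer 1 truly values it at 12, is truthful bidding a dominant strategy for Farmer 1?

No

Consider the case where Farmer 2 bids 2, Farmer 3 bids 2 and Farmer 4 bids 2.
Truthful bid 12: wins, pays 12, utility 12 - 12 = 0.
Bid 2 instead: wins, pays 2, utility 12 - 2 = 10.
Since 10 > 0, bidding 2 is strictly better here, so truthful bidding is not dominant.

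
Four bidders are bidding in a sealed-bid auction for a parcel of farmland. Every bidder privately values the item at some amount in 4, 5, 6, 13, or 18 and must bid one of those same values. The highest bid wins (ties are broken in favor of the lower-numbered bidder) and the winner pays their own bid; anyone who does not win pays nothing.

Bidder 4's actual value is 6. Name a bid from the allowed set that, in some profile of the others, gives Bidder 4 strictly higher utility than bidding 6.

5

Suppose Bidder 1 bids 4, Bidder 2 bids 4 and Bidder 3 bids 4.
Bid 6: wins, pays 6, utility 6 - 6 = 0.
Bid 5: wins, pays 5, utility 6 - 5 = 1.
So bidding 5 beats truth here (1 > 0).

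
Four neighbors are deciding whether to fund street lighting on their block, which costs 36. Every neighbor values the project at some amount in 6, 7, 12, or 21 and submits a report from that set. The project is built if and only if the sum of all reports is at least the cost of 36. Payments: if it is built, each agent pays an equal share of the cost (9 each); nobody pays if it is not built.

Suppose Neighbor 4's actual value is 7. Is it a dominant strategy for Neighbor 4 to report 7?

Check each profile of the others' reports and compare truth against every alternative report.
Others report (6, 6, 21): truth gives -2, best alternative gives -2.
Others report (6, 7, 21): truth gives -2, best alternative gives -2.
Others report (6, 12, 12): truth gives -2, best alternative gives -2.
Others report (6, 12, 21): truth gives -2, best alternative gives -2.
Others report (6, 21, 6): truth gives -2, best alternative gives -2.
Others report (6, 21, 7): truth gives -2, best alternative gives -2.
(Remaining 58 profiles checked similarly; truth is weakly best in each.)
In every case the truthful report is at least as good as any alternative, so it is a dominant strategy.

Yes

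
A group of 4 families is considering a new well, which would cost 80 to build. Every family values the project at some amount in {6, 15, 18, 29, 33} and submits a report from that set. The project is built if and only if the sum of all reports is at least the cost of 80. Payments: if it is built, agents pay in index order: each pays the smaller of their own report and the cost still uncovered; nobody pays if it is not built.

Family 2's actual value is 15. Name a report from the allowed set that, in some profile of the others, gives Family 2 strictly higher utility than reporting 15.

6

Suppose Family 1 reports 15, Family 3 reports 29 and Family 4 reports 33.
Report 15: project built, pays 15, utility 15 - 15 = 0.
Report 6: project built, pays 6, utility 15 - 6 = 9.
So reporting 6 beats truth here (9 > 0).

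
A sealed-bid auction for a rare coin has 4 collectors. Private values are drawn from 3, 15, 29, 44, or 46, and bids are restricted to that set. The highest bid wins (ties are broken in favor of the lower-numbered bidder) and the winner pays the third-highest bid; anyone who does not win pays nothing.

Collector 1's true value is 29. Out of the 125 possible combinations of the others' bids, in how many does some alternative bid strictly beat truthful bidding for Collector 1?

Others bid (3, 3, 44): truth gives 0; bid 44 gives 26 > 0. Violating.
Others bid (3, 3, 46): truth gives 0; bid 46 gives 26 > 0. Violating.
Others bid (3, 15, 44): truth gives 0; bid 44 gives 14 > 0. Violating.
Others bid (3, 15, 46): truth gives 0; bid 46 gives 14 > 0. Violating.
Others bid (3, 3, 3): truth gives 26; no alternative beats it.
Others bid (3, 3, 15): truth gives 26; no alternative beats it.
(Checking all 125 profiles: 24 have a profitable deviation, 101 do not.)

24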